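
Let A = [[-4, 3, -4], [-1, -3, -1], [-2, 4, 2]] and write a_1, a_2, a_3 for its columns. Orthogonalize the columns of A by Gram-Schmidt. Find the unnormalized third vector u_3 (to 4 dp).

q_1 = a_1/‖a_1‖ = (-4, -1, -2)/4.5826 = (-0.8729, -0.2182, -0.4364).
r_{12} = q_1·a_2 = -3.7097.
u_2 = a_2 + 3.7097·q_1 = (-0.2381, -3.8095, 2.3810).
‖u_2‖ = 4.4987, so q_2 = (-0.0529, -0.8468, 0.5293).
r_{13} = q_1·a_3 = 2.8368; r_{23} = q_2·a_3 = 2.1170.
u_3 = a_3 − 2.8368·q_1 − 2.1170·q_2 = (-1.4118, 1.4118, 2.1176).

u_3 = (-1.4118, 1.4118, 2.1176)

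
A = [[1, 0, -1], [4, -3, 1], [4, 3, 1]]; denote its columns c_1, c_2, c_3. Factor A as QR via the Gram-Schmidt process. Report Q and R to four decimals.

Q = [[0.1741, 0.0000, -0.9847], [0.6963, -0.7071, 0.1231], [0.6963, 0.7071, 0.1231]], R = [[5.7446, 0.0000, 1.2185], [0.0000, 4.2426, 0.0000], [0.0000, 0.0000, 1.2309]]

c_1 = (1, 4, 4); ‖c_1‖ = 5.7446, so e_1 = (0.1741, 0.6963, 0.6963).
e_1·c_2 = 0.1741·0 + 0.6963·(-3) + 0.6963·3 = 0.0000.
u_2 = c_2 + 0.0000·e_1 = (0.0000, -3.0000, 3.0000).
‖u_2‖ = 4.2426, so e_2 = (0.0000, -0.7071, 0.7071).
e_1·c_3 = 0.1741·(-1) + 0.6963·1 + 0.6963·1 = 1.2185; e_2·c_3 = 0.0000·(-1) + (-0.7071)·1 + 0.7071·1 = 0.0000.
u_3 = c_3 − 1.2185·e_1 + 0.0000·e_2 = (-1.2121, 0.1515, 0.1515).
‖u_3‖ = 1.2309, so e_3 = (-0.9847, 0.1231, 0.1231).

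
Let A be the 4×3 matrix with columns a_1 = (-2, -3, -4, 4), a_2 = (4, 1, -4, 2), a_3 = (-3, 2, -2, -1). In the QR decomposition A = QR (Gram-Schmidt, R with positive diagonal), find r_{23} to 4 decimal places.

a_1 = (-2, -3, -4, 4); ‖a_1‖ = 6.7082, so q_1 = (-0.2981, -0.4472, -0.5963, 0.5963).
q_1·a_2 = (-0.2981)·4 + (-0.4472)·1 + (-0.5963)·(-4) + 0.5963·2 = 1.9379.
u_2 = a_2 − 1.9379·q_1 = (4.5778, 1.8667, -2.8444, 0.8444).
‖u_2‖ = 5.7658, so q_2 = (0.7940, 0.3237, -0.4933, 0.1465).
r_{23} = q_2·a_3 = -0.8942.

r_{23} = -0.8942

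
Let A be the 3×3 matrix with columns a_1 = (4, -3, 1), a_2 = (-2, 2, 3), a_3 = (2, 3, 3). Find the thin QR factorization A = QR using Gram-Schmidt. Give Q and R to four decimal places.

a_1 = (4, -3, 1); ‖a_1‖ = 5.0990, so e_1 = (0.7845, -0.5883, 0.1961).
e_1·a_2 = 0.7845·(-2) + (-0.5883)·2 + 0.1961·3 = -2.1573.
u_2 = a_2 + 2.1573·e_1 = (-0.3077, 0.7308, 3.4231).
‖u_2‖ = 3.5137, so e_2 = (-0.0876, 0.2080, 0.9742).
e_1·a_3 = 0.7845·2 + (-0.5883)·3 + 0.1961·3 = 0.3922; e_2·a_3 = (-0.0876)·2 + 0.2080·3 + 0.9742·3 = 3.3714.
u_3 = a_3 − 0.3922·e_1 − 3.3714·e_2 = (1.9875, 2.5296, -0.3614).
‖u_3‖ = 3.2372, so e_3 = (0.6140, 0.7814, -0.1116).

Q = [[0.7845, -0.0876, 0.6140], [-0.5883, 0.2080, 0.7814], [0.1961, 0.9742, -0.1116]], R = [[5.0990, -2.1573, 0.3922], [0.0000, 3.5137, 3.3714], [0.0000, 0.0000, 3.2372]]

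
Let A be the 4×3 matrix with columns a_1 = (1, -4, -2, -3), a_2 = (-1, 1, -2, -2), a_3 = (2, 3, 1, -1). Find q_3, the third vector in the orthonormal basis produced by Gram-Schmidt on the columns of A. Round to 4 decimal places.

q_3 = (0.7681, 0.3947, 0.2507, -0.4374)

a_1 = (1, -4, -2, -3); ‖a_1‖ = 5.4772, so q_1 = (0.1826, -0.7303, -0.3651, -0.5477).
q_1·a_2 = 0.1826·(-1) + (-0.7303)·1 + (-0.3651)·(-2) + (-0.5477)·(-2) = 0.9129.
u_2 = a_2 − 0.9129·q_1 = (-1.1667, 1.6667, -1.6667, -1.5000).
‖u_2‖ = 3.0277, so q_2 = (-0.3853, 0.5505, -0.5505, -0.4954).
q_1·a_3 = 0.1826·2 + (-0.7303)·3 + (-0.3651)·1 + (-0.5477)·(-1) = -1.6432; q_2·a_3 = (-0.3853)·2 + 0.5505·3 + (-0.5505)·1 + (-0.4954)·(-1) = 0.8257.
u_3 = a_3 + 1.6432·q_1 − 0.8257·q_2 = (2.6182, 1.3455, 0.8545, -1.4909).
‖u_3‖ = 3.4085, so q_3 = (0.7681, 0.3947, 0.2507, -0.4374).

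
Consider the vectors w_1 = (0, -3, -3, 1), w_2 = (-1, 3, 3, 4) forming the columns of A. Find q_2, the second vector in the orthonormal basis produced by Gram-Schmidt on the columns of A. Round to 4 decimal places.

w_1 = (0, -3, -3, 1); ‖w_1‖ = 4.3589, so q_1 = (0.0000, -0.6882, -0.6882, 0.2294).
q_1·w_2 = 0.0000·(-1) + (-0.6882)·3 + (-0.6882)·3 + 0.2294·4 = -3.2118.
u_2 = w_2 + 3.2118·q_1 = (-1.0000, 0.7895, 0.7895, 4.7368).
‖u_2‖ = 4.9683, so q_2 = (-0.2013, 0.1589, 0.1589, 0.9534).

q_2 = (-0.2013, 0.1589, 0.1589, 0.9534)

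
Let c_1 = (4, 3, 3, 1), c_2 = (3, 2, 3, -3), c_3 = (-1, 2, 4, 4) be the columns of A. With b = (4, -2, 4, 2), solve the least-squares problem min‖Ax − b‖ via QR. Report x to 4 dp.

x = (0.7049, -0.0971, 0.0921)

q_1 = c_1/‖c_1‖ = (4, 3, 3, 1)/5.9161 = (0.6761, 0.5071, 0.5071, 0.1690).
r_{12} = q_1·c_2 = 4.0567.
u_2 = c_2 − 4.0567·q_1 = (0.2571, -0.0571, 0.9429, -3.6857).
‖u_2‖ = 3.8135, so q_2 = (0.0674, -0.0150, 0.2472, -0.9665).
r_{13} = q_1·c_3 = 3.0426; r_{23} = q_2·c_3 = -2.9744.
u_3 = c_3 − 3.0426·q_1 + 2.9744·q_2 = (-2.8566, 0.4126, 3.1925, 0.6110).
‖u_3‖ = 4.3469, so q_3 = (-0.6571, 0.0949, 0.7344, 0.1406).
Qᵀb = (4.0567, -0.6443, 0.4004).
Back-substitute: x_3 = 0.4004/4.3469 = 0.0921.
x_2 = (-0.6443 + 2.9744·0.0921)/3.8135 = -0.0971.
x_1 = (4.0567 − 4.0567·(-0.0971) − 3.0426·0.0921)/5.9161 = 0.7049.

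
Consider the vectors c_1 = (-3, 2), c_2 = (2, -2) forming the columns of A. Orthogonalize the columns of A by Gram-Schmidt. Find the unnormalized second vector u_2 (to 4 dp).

q_1 = c_1/‖c_1‖ = (-3, 2)/3.6056 = (-0.8321, 0.5547).
r_{12} = q_1·c_2 = -2.7735.
u_2 = c_2 + 2.7735·q_1 = (-0.3077, -0.4615).

u_2 = (-0.3077, -0.4615)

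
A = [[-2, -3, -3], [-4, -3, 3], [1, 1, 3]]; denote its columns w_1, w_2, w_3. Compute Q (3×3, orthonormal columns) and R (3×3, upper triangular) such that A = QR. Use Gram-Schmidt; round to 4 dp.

Q = [[-0.4364, -0.8850, 0.1622], [-0.8729, 0.4602, 0.1622], [0.2182, 0.0708, 0.9733]], R = [[4.5826, 4.1461, -0.6547], [0.0000, 1.3452, 4.2480], [0.0000, 0.0000, 2.9200]]

e_1 = w_1/‖w_1‖ = (-2, -4, 1)/4.5826 = (-0.4364, -0.8729, 0.2182).
r_{12} = e_1·w_2 = 4.1461.
u_2 = w_2 − 4.1461·e_1 = (-1.1905, 0.6190, 0.0952).
‖u_2‖ = 1.3452, so e_2 = (-0.8850, 0.4602, 0.0708).
r_{13} = e_1·w_3 = -0.6547; r_{23} = e_2·w_3 = 4.2480.
u_3 = w_3 + 0.6547·e_1 − 4.2480·e_2 = (0.4737, 0.4737, 2.8421).
‖u_3‖ = 2.9200, so e_3 = (0.1622, 0.1622, 0.9733).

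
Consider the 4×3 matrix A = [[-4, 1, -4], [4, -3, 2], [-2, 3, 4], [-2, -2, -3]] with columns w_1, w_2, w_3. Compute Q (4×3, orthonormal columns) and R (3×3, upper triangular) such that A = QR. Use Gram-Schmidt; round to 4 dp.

Q = [[-0.6325, -0.2073, -0.2485], [0.6325, -0.3109, 0.3678], [-0.3162, 0.5440, 0.7634], [-0.3162, -0.7513, 0.4692]], R = [[6.3246, -2.8460, 3.4785], [0.0000, 3.8601, 4.6372], [0.0000, 0.0000, 3.3758]]

q_1 = w_1/‖w_1‖ = (-4, 4, -2, -2)/6.3246 = (-0.6325, 0.6325, -0.3162, -0.3162).
r_{12} = q_1·w_2 = -2.8460.
u_2 = w_2 + 2.8460·q_1 = (-0.8000, -1.2000, 2.1000, -2.9000).
‖u_2‖ = 3.8601, so q_2 = (-0.2073, -0.3109, 0.5440, -0.7513).
r_{13} = q_1·w_3 = 3.4785; r_{23} = q_2·w_3 = 4.6372.
u_3 = w_3 − 3.4785·q_1 − 4.6372·q_2 = (-0.8389, 1.2416, 2.5772, 1.5839).
‖u_3‖ = 3.3758, so q_3 = (-0.2485, 0.3678, 0.7634, 0.4692).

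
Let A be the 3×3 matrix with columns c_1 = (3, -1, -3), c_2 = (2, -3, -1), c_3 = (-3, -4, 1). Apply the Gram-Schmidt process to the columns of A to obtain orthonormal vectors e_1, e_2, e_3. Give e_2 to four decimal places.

e_2 = (0.0415, -0.9347, 0.3531)

e_1 = c_1/‖c_1‖ = (3, -1, -3)/4.3589 = (0.6882, -0.2294, -0.6882).
r_{12} = e_1·c_2 = 2.7530.
u_2 = c_2 − 2.7530·e_1 = (0.1053, -2.3684, 0.8947).
‖u_2‖ = 2.5340, so e_2 = (0.0415, -0.9347, 0.3531).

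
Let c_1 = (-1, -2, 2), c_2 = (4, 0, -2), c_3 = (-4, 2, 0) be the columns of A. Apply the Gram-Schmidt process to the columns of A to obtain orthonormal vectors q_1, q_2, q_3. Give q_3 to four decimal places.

q_1 = c_1/‖c_1‖ = (-1, -2, 2)/3.0000 = (-0.3333, -0.6667, 0.6667).
r_{12} = q_1·c_2 = -2.6667.
u_2 = c_2 + 2.6667·q_1 = (3.1111, -1.7778, -0.2222).
‖u_2‖ = 3.5901, so q_2 = (0.8666, -0.4952, -0.0619).
r_{13} = q_1·c_3 = 0.0000; r_{23} = q_2·c_3 = -4.4567.
u_3 = c_3 + 0.0000·q_1 + 4.4567·q_2 = (-0.1379, -0.2069, -0.2759).
‖u_3‖ = 0.3714, so q_3 = (-0.3714, -0.5571, -0.7428).

q_3 = (-0.3714, -0.5571, -0.7428)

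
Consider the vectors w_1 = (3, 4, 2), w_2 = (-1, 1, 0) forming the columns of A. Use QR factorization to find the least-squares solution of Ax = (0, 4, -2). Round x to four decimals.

w_1 = (3, 4, 2); ‖w_1‖ = 5.3852, so e_1 = (0.5571, 0.7428, 0.3714).
e_1·w_2 = 0.5571·(-1) + 0.7428·1 + 0.3714·0 = 0.1857.
u_2 = w_2 − 0.1857·e_1 = (-1.1034, 0.8621, -0.0690).
‖u_2‖ = 1.4020, so e_2 = (-0.7871, 0.6149, -0.0492).
Qᵀb = (2.2283, 2.5580).
Back-substitute: x_2 = 2.5580/1.4020 = 1.8246.
x_1 = (2.2283 − 0.1857·1.8246)/5.3852 = 0.3509.

x = (0.3509, 1.8246)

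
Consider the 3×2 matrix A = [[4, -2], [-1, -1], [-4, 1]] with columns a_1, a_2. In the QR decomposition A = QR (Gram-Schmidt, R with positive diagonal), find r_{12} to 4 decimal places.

a_1 = (4, -1, -4); ‖a_1‖ = 5.7446, so q_1 = (0.6963, -0.1741, -0.6963).
r_{12} = q_1·a_2 = -1.9149.

r_{12} = -1.9149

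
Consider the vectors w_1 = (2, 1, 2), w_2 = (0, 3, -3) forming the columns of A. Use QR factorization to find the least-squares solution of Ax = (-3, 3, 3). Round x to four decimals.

x = (0.3529, 0.0588)

q_1 = w_1/‖w_1‖ = (2, 1, 2)/3.0000 = (0.6667, 0.3333, 0.6667).
r_{12} = q_1·w_2 = -1.0000.
u_2 = w_2 + 1.0000·q_1 = (0.6667, 3.3333, -2.3333).
‖u_2‖ = 4.1231, so q_2 = (0.1617, 0.8085, -0.5659).
Qᵀb = (1.0000, 0.2425).
Back-substitute: x_2 = 0.2425/4.1231 = 0.0588.
x_1 = (1.0000 + 1.0000·0.0588)/3.0000 = 0.3529.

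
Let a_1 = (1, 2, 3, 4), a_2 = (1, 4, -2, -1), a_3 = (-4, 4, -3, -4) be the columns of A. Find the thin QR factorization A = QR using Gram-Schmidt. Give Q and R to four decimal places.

a_1 = (1, 2, 3, 4); ‖a_1‖ = 5.4772, so e_1 = (0.1826, 0.3651, 0.5477, 0.7303).
e_1·a_2 = 0.1826·1 + 0.3651·4 + 0.5477·(-2) + 0.7303·(-1) = -0.1826.
u_2 = a_2 + 0.1826·e_1 = (1.0333, 4.0667, -1.9000, -0.8667).
‖u_2‖ = 4.6869, so e_2 = (0.2205, 0.8677, -0.4054, -0.1849).
e_1·a_3 = 0.1826·(-4) + 0.3651·4 + 0.5477·(-3) + 0.7303·(-4) = -3.8341; e_2·a_3 = 0.2205·(-4) + 0.8677·4 + (-0.4054)·(-3) + (-0.1849)·(-4) = 4.5446.
u_3 = a_3 + 3.8341·e_1 − 4.5446·e_2 = (-4.3020, 1.4568, 0.9423, -0.3596).
‖u_3‖ = 4.6526, so e_3 = (-0.9246, 0.3131, 0.2025, -0.0773).

Q = [[0.1826, 0.2205, -0.9246], [0.3651, 0.8677, 0.3131], [0.5477, -0.4054, 0.2025], [0.7303, -0.1849, -0.0773]], R = [[5.4772, -0.1826, -3.8341], [0.0000, 4.6869, 4.5446], [0.0000, 0.0000, 4.6526]]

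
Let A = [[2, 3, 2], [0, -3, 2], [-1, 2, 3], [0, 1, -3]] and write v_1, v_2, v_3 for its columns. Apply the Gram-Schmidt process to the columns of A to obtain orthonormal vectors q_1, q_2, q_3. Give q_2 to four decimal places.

q_2 = (0.3146, -0.6742, 0.6293, 0.2247)

v_1 = (2, 0, -1, 0); ‖v_1‖ = 2.2361, so q_1 = (0.8944, 0.0000, -0.4472, 0.0000).
q_1·v_2 = 0.8944·3 + 0.0000·(-3) + (-0.4472)·2 + 0.0000·1 = 1.7889.
u_2 = v_2 − 1.7889·q_1 = (1.4000, -3.0000, 2.8000, 1.0000).
‖u_2‖ = 4.4497, so q_2 = (0.3146, -0.6742, 0.6293, 0.2247).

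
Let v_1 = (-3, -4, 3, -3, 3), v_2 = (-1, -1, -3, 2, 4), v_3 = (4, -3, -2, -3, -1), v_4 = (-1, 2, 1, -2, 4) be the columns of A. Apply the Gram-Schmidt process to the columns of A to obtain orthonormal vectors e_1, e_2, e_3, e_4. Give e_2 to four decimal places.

e_1 = v_1/‖v_1‖ = (-3, -4, 3, -3, 3)/7.2111 = (-0.4160, -0.5547, 0.4160, -0.4160, 0.4160).
r_{12} = e_1·v_2 = 0.5547.
u_2 = v_2 − 0.5547·e_1 = (-0.7692, -0.6923, -3.2308, 2.2308, 3.7692).
‖u_2‖ = 5.5401, so e_2 = (-0.1388, -0.1250, -0.5832, 0.4027, 0.6804).

e_2 = (-0.1388, -0.1250, -0.5832, 0.4027, 0.6804)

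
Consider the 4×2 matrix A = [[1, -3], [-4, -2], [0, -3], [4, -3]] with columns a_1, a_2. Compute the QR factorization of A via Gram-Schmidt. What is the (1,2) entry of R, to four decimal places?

q_1 = a_1/‖a_1‖ = (1, -4, 0, 4)/5.7446 = (0.1741, -0.6963, 0.0000, 0.6963).
r_{12} = q_1·a_2 = -1.2185.

r_{12} = -1.2185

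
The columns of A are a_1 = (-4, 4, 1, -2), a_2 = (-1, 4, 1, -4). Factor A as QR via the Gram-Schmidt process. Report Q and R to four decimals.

Q = [[-0.6576, 0.6360], [0.6576, 0.2576], [0.1644, 0.0644], [-0.3288, -0.7246]], R = [[6.0828, 4.7676], [0.0000, 3.3571]]

a_1 = (-4, 4, 1, -2); ‖a_1‖ = 6.0828, so e_1 = (-0.6576, 0.6576, 0.1644, -0.3288).
e_1·a_2 = (-0.6576)·(-1) + 0.6576·4 + 0.1644·1 + (-0.3288)·(-4) = 4.7676.
u_2 = a_2 − 4.7676·e_1 = (2.1351, 0.8649, 0.2162, -2.4324).
‖u_2‖ = 3.3571, so e_2 = (0.6360, 0.2576, 0.0644, -0.7246).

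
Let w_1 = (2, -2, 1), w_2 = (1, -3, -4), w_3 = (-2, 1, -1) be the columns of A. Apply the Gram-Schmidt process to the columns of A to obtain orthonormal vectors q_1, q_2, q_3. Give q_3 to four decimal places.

q_3 = (-0.7450, -0.6096, 0.2709)

q_1 = w_1/‖w_1‖ = (2, -2, 1)/3.0000 = (0.6667, -0.6667, 0.3333).
r_{12} = q_1·w_2 = 1.3333.
u_2 = w_2 − 1.3333·q_1 = (0.1111, -2.1111, -4.4444).
‖u_2‖ = 4.9216, so q_2 = (0.0226, -0.4289, -0.9030).
r_{13} = q_1·w_3 = -2.3333; r_{23} = q_2·w_3 = 0.4289.
u_3 = w_3 + 2.3333·q_1 − 0.4289·q_2 = (-0.4541, -0.3716, 0.1651).
‖u_3‖ = 0.6096, so q_3 = (-0.7450, -0.6096, 0.2709).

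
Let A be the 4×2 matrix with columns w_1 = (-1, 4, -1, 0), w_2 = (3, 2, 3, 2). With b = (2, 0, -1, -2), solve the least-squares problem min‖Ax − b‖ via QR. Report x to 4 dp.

x = (-0.0517, -0.0345)

w_1 = (-1, 4, -1, 0); ‖w_1‖ = 4.2426, so q_1 = (-0.2357, 0.9428, -0.2357, 0.0000).
q_1·w_2 = (-0.2357)·3 + 0.9428·2 + (-0.2357)·3 + 0.0000·2 = 0.4714.
u_2 = w_2 − 0.4714·q_1 = (3.1111, 1.5556, 3.1111, 2.0000).
‖u_2‖ = 5.0772, so q_2 = (0.6128, 0.3064, 0.6128, 0.3939).
Qᵀb = (-0.2357, -0.1751).
Back-substitute: x_2 = -0.1751/5.0772 = -0.0345.
x_1 = (-0.2357 − 0.4714·(-0.0345))/4.2426 = -0.0517.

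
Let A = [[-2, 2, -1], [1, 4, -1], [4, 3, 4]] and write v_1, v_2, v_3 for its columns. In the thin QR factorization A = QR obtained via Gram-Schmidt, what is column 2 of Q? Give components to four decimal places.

v_1 = (-2, 1, 4); ‖v_1‖ = 4.5826, so q_1 = (-0.4364, 0.2182, 0.8729).
q_1·v_2 = (-0.4364)·2 + 0.2182·4 + 0.8729·3 = 2.6186.
u_2 = v_2 − 2.6186·q_1 = (3.1429, 3.4286, 0.7143).
‖u_2‖ = 4.7056, so q_2 = (0.6679, 0.7286, 0.1518).

q_2 = (0.6679, 0.7286, 0.1518)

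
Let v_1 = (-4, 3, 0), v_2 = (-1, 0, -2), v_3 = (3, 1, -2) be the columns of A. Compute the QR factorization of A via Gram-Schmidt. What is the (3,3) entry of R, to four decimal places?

q_1 = v_1/‖v_1‖ = (-4, 3, 0)/5.0000 = (-0.8000, 0.6000, 0.0000).
r_{12} = q_1·v_2 = 0.8000.
u_2 = v_2 − 0.8000·q_1 = (-0.3600, -0.4800, -2.0000).
‖u_2‖ = 2.0881, so q_2 = (-0.1724, -0.2299, -0.9578).
r_{13} = q_1·v_3 = -1.8000; r_{23} = q_2·v_3 = 1.1685.
u_3 = v_3 + 1.8000·q_1 − 1.1685·q_2 = (1.7615, 2.3486, -0.8807).
r_{33} = ‖u_3‖ = 3.0650.

r_{33} = 3.0650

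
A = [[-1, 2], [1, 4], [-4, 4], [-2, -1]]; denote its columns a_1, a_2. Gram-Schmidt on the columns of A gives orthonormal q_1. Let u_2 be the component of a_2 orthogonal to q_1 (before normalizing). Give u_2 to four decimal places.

a_1 = (-1, 1, -4, -2); ‖a_1‖ = 4.6904, so q_1 = (-0.2132, 0.2132, -0.8528, -0.4264).
q_1·a_2 = (-0.2132)·2 + 0.2132·4 + (-0.8528)·4 + (-0.4264)·(-1) = -2.5584.
u_2 = a_2 + 2.5584·q_1 = (1.4545, 4.5455, 1.8182, -2.0909).

u_2 = (1.4545, 4.5455, 1.8182, -2.0909)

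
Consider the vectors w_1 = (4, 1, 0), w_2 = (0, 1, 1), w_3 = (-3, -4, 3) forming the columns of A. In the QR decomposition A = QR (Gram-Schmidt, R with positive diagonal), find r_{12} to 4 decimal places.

r_{12} = 0.2425

w_1 = (4, 1, 0); ‖w_1‖ = 4.1231, so q_1 = (0.9701, 0.2425, 0.0000).
r_{12} = q_1·w_2 = 0.2425.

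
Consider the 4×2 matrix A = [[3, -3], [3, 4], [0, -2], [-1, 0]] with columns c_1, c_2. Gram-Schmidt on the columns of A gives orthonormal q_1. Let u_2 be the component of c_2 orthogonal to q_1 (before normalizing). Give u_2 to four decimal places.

u_2 = (-3.4737, 3.5263, -2.0000, 0.1579)

c_1 = (3, 3, 0, -1); ‖c_1‖ = 4.3589, so q_1 = (0.6882, 0.6882, 0.0000, -0.2294).
q_1·c_2 = 0.6882·(-3) + 0.6882·4 + 0.0000·(-2) + (-0.2294)·0 = 0.6882.
u_2 = c_2 − 0.6882·q_1 = (-3.4737, 3.5263, -2.0000, 0.1579).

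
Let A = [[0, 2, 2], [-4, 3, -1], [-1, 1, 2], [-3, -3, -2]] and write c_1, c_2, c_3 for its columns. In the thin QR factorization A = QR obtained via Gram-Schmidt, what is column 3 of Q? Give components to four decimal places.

q_1 = c_1/‖c_1‖ = (0, -4, -1, -3)/5.0990 = (0.0000, -0.7845, -0.1961, -0.5883).
r_{12} = q_1·c_2 = -0.7845.
u_2 = c_2 + 0.7845·q_1 = (2.0000, 2.3846, 0.8462, -3.4615).
‖u_2‖ = 4.7312, so q_2 = (0.4227, 0.5040, 0.1788, -0.7316).
r_{13} = q_1·c_3 = 1.5689; r_{23} = q_2·c_3 = 2.1624.
u_3 = c_3 − 1.5689·q_1 − 2.1624·q_2 = (1.0859, -0.8591, 1.9210, 0.5052).
‖u_3‖ = 2.4213, so q_3 = (0.4485, -0.3548, 0.7934, 0.2086).

q_3 = (0.4485, -0.3548, 0.7934, 0.2086)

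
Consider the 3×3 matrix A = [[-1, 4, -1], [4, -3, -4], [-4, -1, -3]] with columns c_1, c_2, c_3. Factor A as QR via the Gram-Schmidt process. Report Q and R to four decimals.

Q = [[-0.1741, 0.7818, -0.5988], [0.6963, -0.3322, -0.6362], [-0.6963, -0.5277, -0.4865]], R = [[5.7446, -2.0889, -0.5222], [0.0000, 4.6515, 2.1303], [0.0000, 0.0000, 4.6032]]

q_1 = c_1/‖c_1‖ = (-1, 4, -4)/5.7446 = (-0.1741, 0.6963, -0.6963).
r_{12} = q_1·c_2 = -2.0889.
u_2 = c_2 + 2.0889·q_1 = (3.6364, -1.5455, -2.4545).
‖u_2‖ = 4.6515, so q_2 = (0.7818, -0.3322, -0.5277).
r_{13} = q_1·c_3 = -0.5222; r_{23} = q_2·c_3 = 2.1303.
u_3 = c_3 + 0.5222·q_1 − 2.1303·q_2 = (-2.7563, -2.9286, -2.2395).
‖u_3‖ = 4.6032, so q_3 = (-0.5988, -0.6362, -0.4865).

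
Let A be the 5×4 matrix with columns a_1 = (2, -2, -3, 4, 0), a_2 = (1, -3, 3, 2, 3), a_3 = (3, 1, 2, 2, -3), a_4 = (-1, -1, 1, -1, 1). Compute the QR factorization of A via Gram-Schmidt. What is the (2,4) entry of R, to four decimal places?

a_1 = (2, -2, -3, 4, 0); ‖a_1‖ = 5.7446, so q_1 = (0.3482, -0.3482, -0.5222, 0.6963, 0.0000).
q_1·a_2 = 0.3482·1 + (-0.3482)·(-3) + (-0.5222)·3 + 0.6963·2 + 0.0000·3 = 1.2185.
u_2 = a_2 − 1.2185·q_1 = (0.5758, -2.5758, 3.6364, 1.1515, 3.0000).
‖u_2‖ = 5.5241, so q_2 = (0.1042, -0.4663, 0.6583, 0.2085, 0.5431).
r_{24} = q_2·a_4 = 1.3550.

r_{24} = 1.3550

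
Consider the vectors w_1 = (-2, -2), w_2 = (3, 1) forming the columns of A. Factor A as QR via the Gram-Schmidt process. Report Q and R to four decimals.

q_1 = w_1/‖w_1‖ = (-2, -2)/2.8284 = (-0.7071, -0.7071).
r_{12} = q_1·w_2 = -2.8284.
u_2 = w_2 + 2.8284·q_1 = (1.0000, -1.0000).
‖u_2‖ = 1.4142, so q_2 = (0.7071, -0.7071).

Q = [[-0.7071, 0.7071], [-0.7071, -0.7071]], R = [[2.8284, -2.8284], [0.0000, 1.4142]]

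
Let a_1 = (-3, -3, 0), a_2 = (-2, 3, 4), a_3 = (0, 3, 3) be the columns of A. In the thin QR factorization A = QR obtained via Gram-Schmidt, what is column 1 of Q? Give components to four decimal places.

q_1 = (-0.7071, -0.7071, 0.0000)

q_1 = a_1/‖a_1‖ = (-3, -3, 0)/4.2426 = (-0.7071, -0.7071, 0.0000).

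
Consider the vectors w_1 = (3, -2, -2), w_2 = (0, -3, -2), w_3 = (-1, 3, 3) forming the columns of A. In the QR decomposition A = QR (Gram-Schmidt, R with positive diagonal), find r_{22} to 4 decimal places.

r_{22} = 2.6679

q_1 = w_1/‖w_1‖ = (3, -2, -2)/4.1231 = (0.7276, -0.4851, -0.4851).
r_{12} = q_1·w_2 = 2.4254.
u_2 = w_2 − 2.4254·q_1 = (-1.7647, -1.8235, -0.8235).
r_{22} = ‖u_2‖ = 2.6679.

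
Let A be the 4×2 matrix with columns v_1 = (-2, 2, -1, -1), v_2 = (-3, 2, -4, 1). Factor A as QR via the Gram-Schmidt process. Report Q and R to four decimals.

e_1 = v_1/‖v_1‖ = (-2, 2, -1, -1)/3.1623 = (-0.6325, 0.6325, -0.3162, -0.3162).
r_{12} = e_1·v_2 = 4.1110.
u_2 = v_2 − 4.1110·e_1 = (-0.4000, -0.6000, -2.7000, 2.3000).
‖u_2‖ = 3.6194, so e_2 = (-0.1105, -0.1658, -0.7460, 0.6355).

Q = [[-0.6325, -0.1105], [0.6325, -0.1658], [-0.3162, -0.7460], [-0.3162, 0.6355]], R = [[3.1623, 4.1110], [0.0000, 3.6194]]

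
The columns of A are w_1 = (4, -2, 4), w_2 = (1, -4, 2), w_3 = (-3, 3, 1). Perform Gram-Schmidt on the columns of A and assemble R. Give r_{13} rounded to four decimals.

q_1 = w_1/‖w_1‖ = (4, -2, 4)/6.0000 = (0.6667, -0.3333, 0.6667).
r_{13} = q_1·w_3 = -2.3333.

r_{13} = -2.3333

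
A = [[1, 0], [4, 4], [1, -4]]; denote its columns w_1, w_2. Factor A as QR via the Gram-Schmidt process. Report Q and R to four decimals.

w_1 = (1, 4, 1); ‖w_1‖ = 4.2426, so e_1 = (0.2357, 0.9428, 0.2357).
e_1·w_2 = 0.2357·0 + 0.9428·4 + 0.2357·(-4) = 2.8284.
u_2 = w_2 − 2.8284·e_1 = (-0.6667, 1.3333, -4.6667).
‖u_2‖ = 4.8990, so e_2 = (-0.1361, 0.2722, -0.9526).

Q = [[0.2357, -0.1361], [0.9428, 0.2722], [0.2357, -0.9526]], R = [[4.2426, 2.8284], [0.0000, 4.8990]]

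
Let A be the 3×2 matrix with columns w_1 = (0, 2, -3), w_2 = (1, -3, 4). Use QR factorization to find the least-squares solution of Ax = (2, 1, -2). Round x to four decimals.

x = (3.2857, 1.9286)

e_1 = w_1/‖w_1‖ = (0, 2, -3)/3.6056 = (0.0000, 0.5547, -0.8321).
r_{12} = e_1·w_2 = -4.9923.
u_2 = w_2 + 4.9923·e_1 = (1.0000, -0.2308, -0.1538).
‖u_2‖ = 1.0377, so e_2 = (0.9636, -0.2224, -0.1482).
Qᵀb = (2.2188, 2.0014).
Back-substitute: x_2 = 2.0014/1.0377 = 1.9286.
x_1 = (2.2188 + 4.9923·1.9286)/3.6056 = 3.2857.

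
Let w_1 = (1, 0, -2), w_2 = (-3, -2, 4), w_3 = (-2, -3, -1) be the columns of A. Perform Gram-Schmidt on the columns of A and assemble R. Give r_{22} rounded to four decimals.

r_{22} = 2.1909

w_1 = (1, 0, -2); ‖w_1‖ = 2.2361, so e_1 = (0.4472, 0.0000, -0.8944).
e_1·w_2 = 0.4472·(-3) + 0.0000·(-2) + (-0.8944)·4 = -4.9193.
u_2 = w_2 + 4.9193·e_1 = (-0.8000, -2.0000, -0.4000).
r_{22} = ‖u_2‖ = 2.1909.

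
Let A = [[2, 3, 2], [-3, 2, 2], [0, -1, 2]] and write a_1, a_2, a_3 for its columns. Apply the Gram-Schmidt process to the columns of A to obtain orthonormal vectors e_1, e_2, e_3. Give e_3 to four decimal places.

a_1 = (2, -3, 0); ‖a_1‖ = 3.6056, so e_1 = (0.5547, -0.8321, 0.0000).
e_1·a_2 = 0.5547·3 + (-0.8321)·2 + 0.0000·(-1) = 0.0000.
u_2 = a_2 + 0.0000·e_1 = (3.0000, 2.0000, -1.0000).
‖u_2‖ = 3.7417, so e_2 = (0.8018, 0.5345, -0.2673).
e_1·a_3 = 0.5547·2 + (-0.8321)·2 + 0.0000·2 = -0.5547; e_2·a_3 = 0.8018·2 + 0.5345·2 + (-0.2673)·2 = 2.1381.
u_3 = a_3 + 0.5547·e_1 − 2.1381·e_2 = (0.5934, 0.3956, 2.5714).
‖u_3‖ = 2.6685, so e_3 = (0.2224, 0.1482, 0.9636).

e_3 = (0.2224, 0.1482, 0.9636)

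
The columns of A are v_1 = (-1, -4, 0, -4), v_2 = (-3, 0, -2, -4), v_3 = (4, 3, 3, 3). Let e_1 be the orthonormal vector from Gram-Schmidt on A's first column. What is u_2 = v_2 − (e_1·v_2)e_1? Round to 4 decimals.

v_1 = (-1, -4, 0, -4); ‖v_1‖ = 5.7446, so e_1 = (-0.1741, -0.6963, 0.0000, -0.6963).
e_1·v_2 = (-0.1741)·(-3) + (-0.6963)·0 + 0.0000·(-2) + (-0.6963)·(-4) = 3.3075.
u_2 = v_2 − 3.3075·e_1 = (-2.4242, 2.3030, -2.0000, -1.6970).

u_2 = (-2.4242, 2.3030, -2.0000, -1.6970)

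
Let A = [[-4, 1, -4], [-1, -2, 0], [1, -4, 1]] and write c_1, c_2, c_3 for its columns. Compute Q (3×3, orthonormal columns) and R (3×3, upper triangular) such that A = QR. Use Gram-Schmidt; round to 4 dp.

Q = [[-0.9428, -0.0765, -0.3244], [-0.2357, -0.5353, 0.8111], [0.2357, -0.8412, -0.4867]], R = [[4.2426, -1.4142, 4.0069], [0.0000, 4.3589, -0.5353], [0.0000, 0.0000, 0.8111]]

q_1 = c_1/‖c_1‖ = (-4, -1, 1)/4.2426 = (-0.9428, -0.2357, 0.2357).
r_{12} = q_1·c_2 = -1.4142.
u_2 = c_2 + 1.4142·q_1 = (-0.3333, -2.3333, -3.6667).
‖u_2‖ = 4.3589, so q_2 = (-0.0765, -0.5353, -0.8412).
r_{13} = q_1·c_3 = 4.0069; r_{23} = q_2·c_3 = -0.5353.
u_3 = c_3 − 4.0069·q_1 + 0.5353·q_2 = (-0.2632, 0.6579, -0.3947).
‖u_3‖ = 0.8111, so q_3 = (-0.3244, 0.8111, -0.4867).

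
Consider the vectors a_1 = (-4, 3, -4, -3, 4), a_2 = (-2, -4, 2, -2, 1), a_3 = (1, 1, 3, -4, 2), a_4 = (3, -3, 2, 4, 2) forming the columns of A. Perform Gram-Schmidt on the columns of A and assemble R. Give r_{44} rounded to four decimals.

r_{44} = 4.9713

q_1 = a_1/‖a_1‖ = (-4, 3, -4, -3, 4)/8.1240 = (-0.4924, 0.3693, -0.4924, -0.3693, 0.4924).
r_{12} = q_1·a_2 = -0.2462.
u_2 = a_2 + 0.2462·q_1 = (-2.1212, -3.9091, 1.8788, -2.0909, 1.1212).
‖u_2‖ = 5.3795, so q_2 = (-0.3943, -0.7267, 0.3492, -0.3887, 0.2084).
r_{13} = q_1·a_3 = 0.8616; r_{23} = q_2·a_3 = 1.8983.
u_3 = a_3 − 0.8616·q_1 − 1.8983·q_2 = (2.1728, 2.0613, 2.7613, -2.9440, 1.1801).
‖u_3‖ = 5.1627, so q_3 = (0.4209, 0.3993, 0.5348, -0.5702, 0.2286).
r_{14} = q_1·a_4 = -4.0620; r_{24} = q_2·a_4 = 0.5577; r_{34} = q_3·a_4 = -0.6893.
u_4 = a_4 + 4.0620·q_1 − 0.5577·q_2 + 0.6893·q_3 = (1.5100, -0.8196, 0.1739, 2.3237, 4.0413).
r_{44} = ‖u_4‖ = 4.9713.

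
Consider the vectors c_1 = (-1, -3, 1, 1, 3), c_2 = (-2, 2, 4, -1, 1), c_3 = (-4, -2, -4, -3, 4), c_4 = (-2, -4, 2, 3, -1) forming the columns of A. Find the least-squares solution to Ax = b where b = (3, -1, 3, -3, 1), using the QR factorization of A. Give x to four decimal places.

c_1 = (-1, -3, 1, 1, 3); ‖c_1‖ = 4.5826, so q_1 = (-0.2182, -0.6547, 0.2182, 0.2182, 0.6547).
q_1·c_2 = (-0.2182)·(-2) + (-0.6547)·2 + 0.2182·4 + 0.2182·(-1) + 0.6547·1 = 0.4364.
u_2 = c_2 − 0.4364·q_1 = (-1.9048, 2.2857, 3.9048, -1.0952, 0.7143).
‖u_2‖ = 5.0803, so q_2 = (-0.3749, 0.4499, 0.7686, -0.2156, 0.1406).
q_1·c_3 = (-0.2182)·(-4) + (-0.6547)·(-2) + 0.2182·(-4) + 0.2182·(-3) + 0.6547·4 = 3.2733; q_2·c_3 = (-0.3749)·(-4) + 0.4499·(-2) + 0.7686·(-4) + (-0.2156)·(-3) + 0.1406·4 = -1.2654.
u_3 = c_3 − 3.2733·q_1 + 1.2654·q_2 = (-3.7601, 0.7122, -3.7417, -3.9871, 2.0351).
‖u_3‖ = 6.9774, so q_3 = (-0.5389, 0.1021, -0.5363, -0.5714, 0.2917).
q_1·c_4 = (-0.2182)·(-2) + (-0.6547)·(-4) + 0.2182·2 + 0.2182·3 + 0.6547·(-1) = 3.4915; q_2·c_4 = (-0.3749)·(-2) + 0.4499·(-4) + 0.7686·2 + (-0.2156)·3 + 0.1406·(-1) = -0.2999; q_3·c_4 = (-0.5389)·(-2) + 0.1021·(-4) + (-0.5363)·2 + (-0.5714)·3 + 0.2917·(-1) = -2.4089.
u_4 = c_4 − 3.4915·q_1 + 0.2999·q_2 + 2.4089·q_3 = (-2.6487, -1.3335, 0.1768, 0.7969, -2.5409).
‖u_4‖ = 3.9896, so q_4 = (-0.6639, -0.3342, 0.0443, 0.1997, -0.6369).
Qᵀb = (0.6547, 1.5185, -1.3216, -2.7607).
Back-substitute: x_4 = -2.7607/3.9896 = -0.6920.
x_3 = (-1.3216 + 2.4089·(-0.6920))/6.9774 = -0.4283.
x_2 = (1.5185 + 1.2654·(-0.4283) + 0.2999·(-0.6920))/5.0803 = 0.1514.
x_1 = (0.6547 − 0.4364·0.1514 − 3.2733·(-0.4283) − 3.4915·(-0.6920))/4.5826 = 0.9616.

x = (0.9616, 0.1514, -0.4283, -0.6920)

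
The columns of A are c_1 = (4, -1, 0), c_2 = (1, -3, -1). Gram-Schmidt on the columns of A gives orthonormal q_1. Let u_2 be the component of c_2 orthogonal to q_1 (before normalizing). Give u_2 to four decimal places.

q_1 = c_1/‖c_1‖ = (4, -1, 0)/4.1231 = (0.9701, -0.2425, 0.0000).
r_{12} = q_1·c_2 = 1.6977.
u_2 = c_2 − 1.6977·q_1 = (-0.6471, -2.5882, -1.0000).

u_2 = (-0.6471, -2.5882, -1.0000)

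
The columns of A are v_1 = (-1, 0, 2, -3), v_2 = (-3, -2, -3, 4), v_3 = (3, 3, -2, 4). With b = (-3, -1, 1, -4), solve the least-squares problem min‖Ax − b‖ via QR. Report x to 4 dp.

x = (1.3650, 0.3602, -0.1733)

e_1 = v_1/‖v_1‖ = (-1, 0, 2, -3)/3.7417 = (-0.2673, 0.0000, 0.5345, -0.8018).
r_{12} = e_1·v_2 = -4.0089.
u_2 = v_2 + 4.0089·e_1 = (-4.0714, -2.0000, -0.8571, 0.7857).
‖u_2‖ = 4.6828, so e_2 = (-0.8694, -0.4271, -0.1830, 0.1678).
r_{13} = e_1·v_3 = -5.0780; r_{23} = e_2·v_3 = -2.8524.
u_3 = v_3 + 5.0780·e_1 + 2.8524·e_2 = (-0.8371, 1.7818, 0.1922, 0.4072).
‖u_3‖ = 2.0194, so e_3 = (-0.4145, 0.8823, 0.0952, 0.2016).
Qᵀb = (4.5434, 2.1812, -0.3500).
Back-substitute: x_3 = -0.3500/2.0194 = -0.1733.
x_2 = (2.1812 + 2.8524·(-0.1733))/4.6828 = 0.3602.
x_1 = (4.5434 + 4.0089·0.3602 + 5.0780·(-0.1733))/3.7417 = 1.3650.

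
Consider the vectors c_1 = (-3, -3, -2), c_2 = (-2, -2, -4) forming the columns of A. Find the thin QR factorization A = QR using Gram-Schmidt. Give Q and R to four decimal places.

c_1 = (-3, -3, -2); ‖c_1‖ = 4.6904, so q_1 = (-0.6396, -0.6396, -0.4264).
q_1·c_2 = (-0.6396)·(-2) + (-0.6396)·(-2) + (-0.4264)·(-4) = 4.2640.
u_2 = c_2 − 4.2640·q_1 = (0.7273, 0.7273, -2.1818).
‖u_2‖ = 2.4121, so q_2 = (0.3015, 0.3015, -0.9045).

Q = [[-0.6396, 0.3015], [-0.6396, 0.3015], [-0.4264, -0.9045]], R = [[4.6904, 4.2640], [0.0000, 2.4121]]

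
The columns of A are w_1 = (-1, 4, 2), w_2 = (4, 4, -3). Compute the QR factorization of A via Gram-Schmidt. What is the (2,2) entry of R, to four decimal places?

q_1 = w_1/‖w_1‖ = (-1, 4, 2)/4.5826 = (-0.2182, 0.8729, 0.4364).
r_{12} = q_1·w_2 = 1.3093.
u_2 = w_2 − 1.3093·q_1 = (4.2857, 2.8571, -3.5714).
r_{22} = ‖u_2‖ = 6.2678.

r_{22} = 6.2678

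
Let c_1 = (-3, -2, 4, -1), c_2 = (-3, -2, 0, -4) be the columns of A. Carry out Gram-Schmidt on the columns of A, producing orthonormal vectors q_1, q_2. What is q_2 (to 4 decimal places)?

c_1 = (-3, -2, 4, -1); ‖c_1‖ = 5.4772, so q_1 = (-0.5477, -0.3651, 0.7303, -0.1826).
q_1·c_2 = (-0.5477)·(-3) + (-0.3651)·(-2) + 0.7303·0 + (-0.1826)·(-4) = 3.1038.
u_2 = c_2 − 3.1038·q_1 = (-1.3000, -0.8667, -2.2667, -3.4333).
‖u_2‖ = 4.4008, so q_2 = (-0.2954, -0.1969, -0.5151, -0.7802).

q_2 = (-0.2954, -0.1969, -0.5151, -0.7802)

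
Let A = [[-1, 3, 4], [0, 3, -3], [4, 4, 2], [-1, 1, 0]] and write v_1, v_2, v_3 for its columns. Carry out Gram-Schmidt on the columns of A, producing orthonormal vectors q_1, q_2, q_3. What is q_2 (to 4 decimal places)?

v_1 = (-1, 0, 4, -1); ‖v_1‖ = 4.2426, so q_1 = (-0.2357, 0.0000, 0.9428, -0.2357).
q_1·v_2 = (-0.2357)·3 + 0.0000·3 + 0.9428·4 + (-0.2357)·1 = 2.8284.
u_2 = v_2 − 2.8284·q_1 = (3.6667, 3.0000, 1.3333, 1.6667).
‖u_2‖ = 5.1962, so q_2 = (0.7057, 0.5774, 0.2566, 0.3208).

q_2 = (0.7057, 0.5774, 0.2566, 0.3208)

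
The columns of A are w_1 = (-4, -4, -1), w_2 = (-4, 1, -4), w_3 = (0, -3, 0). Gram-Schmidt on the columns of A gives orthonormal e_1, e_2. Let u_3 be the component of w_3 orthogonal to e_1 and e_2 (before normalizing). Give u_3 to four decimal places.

u_3 = (0.7347, -0.5186, -0.8643)

e_1 = w_1/‖w_1‖ = (-4, -4, -1)/5.7446 = (-0.6963, -0.6963, -0.1741).
r_{12} = e_1·w_2 = 2.7852.
u_2 = w_2 − 2.7852·e_1 = (-2.0606, 2.9394, -3.5152).
‖u_2‖ = 5.0242, so e_2 = (-0.4101, 0.5850, -0.6996).
r_{13} = e_1·w_3 = 2.0889; r_{23} = e_2·w_3 = -1.7551.
u_3 = w_3 − 2.0889·e_1 + 1.7551·e_2 = (0.7347, -0.5186, -0.8643).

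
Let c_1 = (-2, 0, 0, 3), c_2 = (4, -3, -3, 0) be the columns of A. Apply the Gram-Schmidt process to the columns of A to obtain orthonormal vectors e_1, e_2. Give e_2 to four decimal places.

c_1 = (-2, 0, 0, 3); ‖c_1‖ = 3.6056, so e_1 = (-0.5547, 0.0000, 0.0000, 0.8321).
e_1·c_2 = (-0.5547)·4 + 0.0000·(-3) + 0.0000·(-3) + 0.8321·0 = -2.2188.
u_2 = c_2 + 2.2188·e_1 = (2.7692, -3.0000, -3.0000, 1.8462).
‖u_2‖ = 5.3923, so e_2 = (0.5136, -0.5563, -0.5563, 0.3424).

e_2 = (0.5136, -0.5563, -0.5563, 0.3424)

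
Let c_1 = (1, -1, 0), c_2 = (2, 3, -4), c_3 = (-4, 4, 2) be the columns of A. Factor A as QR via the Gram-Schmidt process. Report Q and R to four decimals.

c_1 = (1, -1, 0); ‖c_1‖ = 1.4142, so e_1 = (0.7071, -0.7071, 0.0000).
e_1·c_2 = 0.7071·2 + (-0.7071)·3 + 0.0000·(-4) = -0.7071.
u_2 = c_2 + 0.7071·e_1 = (2.5000, 2.5000, -4.0000).
‖u_2‖ = 5.3385, so e_2 = (0.4683, 0.4683, -0.7493).
e_1·c_3 = 0.7071·(-4) + (-0.7071)·4 + 0.0000·2 = -5.6569; e_2·c_3 = 0.4683·(-4) + 0.4683·4 + (-0.7493)·2 = -1.4985.
u_3 = c_3 + 5.6569·e_1 + 1.4985·e_2 = (0.7018, 0.7018, 0.8772).
‖u_3‖ = 1.3245, so e_3 = (0.5298, 0.5298, 0.6623).

Q = [[0.7071, 0.4683, 0.5298], [-0.7071, 0.4683, 0.5298], [0.0000, -0.7493, 0.6623]], R = [[1.4142, -0.7071, -5.6569], [0.0000, 5.3385, -1.4985], [0.0000, 0.0000, 1.3245]]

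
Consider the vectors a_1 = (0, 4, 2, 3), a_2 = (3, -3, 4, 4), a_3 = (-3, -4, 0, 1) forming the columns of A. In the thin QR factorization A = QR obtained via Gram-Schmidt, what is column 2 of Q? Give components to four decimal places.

q_2 = (0.4339, -0.5936, 0.4988, 0.4589)

a_1 = (0, 4, 2, 3); ‖a_1‖ = 5.3852, so q_1 = (0.0000, 0.7428, 0.3714, 0.5571).
q_1·a_2 = 0.0000·3 + 0.7428·(-3) + 0.3714·4 + 0.5571·4 = 1.4856.
u_2 = a_2 − 1.4856·q_1 = (3.0000, -4.1034, 3.4483, 3.1724).
‖u_2‖ = 6.9133, so q_2 = (0.4339, -0.5936, 0.4988, 0.4589).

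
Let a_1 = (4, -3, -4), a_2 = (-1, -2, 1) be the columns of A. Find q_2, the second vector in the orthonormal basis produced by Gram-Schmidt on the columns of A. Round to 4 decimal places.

q_2 = (-0.3313, -0.8835, 0.3313)

a_1 = (4, -3, -4); ‖a_1‖ = 6.4031, so q_1 = (0.6247, -0.4685, -0.6247).
q_1·a_2 = 0.6247·(-1) + (-0.4685)·(-2) + (-0.6247)·1 = -0.3123.
u_2 = a_2 + 0.3123·q_1 = (-0.8049, -2.1463, 0.8049).
‖u_2‖ = 2.4295, so q_2 = (-0.3313, -0.8835, 0.3313).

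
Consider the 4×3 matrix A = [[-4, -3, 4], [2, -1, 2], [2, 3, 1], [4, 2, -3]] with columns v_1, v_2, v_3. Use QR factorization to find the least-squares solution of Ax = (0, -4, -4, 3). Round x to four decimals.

x = (-0.5323, -0.5806, -1.4194)

q_1 = v_1/‖v_1‖ = (-4, 2, 2, 4)/6.3246 = (-0.6325, 0.3162, 0.3162, 0.6325).
r_{12} = q_1·v_2 = 3.7947.
u_2 = v_2 − 3.7947·q_1 = (-0.6000, -2.2000, 1.8000, -0.4000).
‖u_2‖ = 2.9326, so q_2 = (-0.2046, -0.7502, 0.6138, -0.1364).
r_{13} = q_1·v_3 = -3.4785; r_{23} = q_2·v_3 = -1.2958.
u_3 = v_3 + 3.4785·q_1 + 1.2958·q_2 = (1.5349, 2.1279, 2.8953, -0.9767).
‖u_3‖ = 4.0275, so q_3 = (0.3811, 0.5283, 0.7189, -0.2425).
Qᵀb = (-0.6325, 0.1364, -5.7165).
Back-substitute: x_3 = -5.7165/4.0275 = -1.4194.
x_2 = (0.1364 + 1.2958·(-1.4194))/2.9326 = -0.5806.
x_1 = (-0.6325 − 3.7947·(-0.5806) + 3.4785·(-1.4194))/6.3246 = -0.5323.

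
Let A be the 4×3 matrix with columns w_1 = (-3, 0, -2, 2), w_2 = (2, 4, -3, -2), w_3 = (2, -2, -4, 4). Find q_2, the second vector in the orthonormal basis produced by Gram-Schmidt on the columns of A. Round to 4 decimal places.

q_2 = (0.2286, 0.7065, -0.6130, -0.2701)

w_1 = (-3, 0, -2, 2); ‖w_1‖ = 4.1231, so q_1 = (-0.7276, 0.0000, -0.4851, 0.4851).
q_1·w_2 = (-0.7276)·2 + 0.0000·4 + (-0.4851)·(-3) + 0.4851·(-2) = -0.9701.
u_2 = w_2 + 0.9701·q_1 = (1.2941, 4.0000, -3.4706, -1.5294).
‖u_2‖ = 5.6621, so q_2 = (0.2286, 0.7065, -0.6130, -0.2701).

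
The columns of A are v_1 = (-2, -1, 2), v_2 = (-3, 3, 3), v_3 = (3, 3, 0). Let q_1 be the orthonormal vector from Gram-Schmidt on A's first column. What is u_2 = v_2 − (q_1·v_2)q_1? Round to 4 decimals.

v_1 = (-2, -1, 2); ‖v_1‖ = 3.0000, so q_1 = (-0.6667, -0.3333, 0.6667).
q_1·v_2 = (-0.6667)·(-3) + (-0.3333)·3 + 0.6667·3 = 3.0000.
u_2 = v_2 − 3.0000·q_1 = (-1.0000, 4.0000, 1.0000).

u_2 = (-1.0000, 4.0000, 1.0000)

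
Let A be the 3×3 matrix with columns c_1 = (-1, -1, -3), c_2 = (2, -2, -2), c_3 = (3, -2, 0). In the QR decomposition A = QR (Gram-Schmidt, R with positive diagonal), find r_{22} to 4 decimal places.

q_1 = c_1/‖c_1‖ = (-1, -1, -3)/3.3166 = (-0.3015, -0.3015, -0.9045).
r_{12} = q_1·c_2 = 1.8091.
u_2 = c_2 − 1.8091·q_1 = (2.5455, -1.4545, -0.3636).
r_{22} = ‖u_2‖ = 2.9542.

r_{22} = 2.9542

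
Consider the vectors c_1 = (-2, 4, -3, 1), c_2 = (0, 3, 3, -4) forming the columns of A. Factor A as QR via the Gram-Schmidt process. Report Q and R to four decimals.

c_1 = (-2, 4, -3, 1); ‖c_1‖ = 5.4772, so e_1 = (-0.3651, 0.7303, -0.5477, 0.1826).
e_1·c_2 = (-0.3651)·0 + 0.7303·3 + (-0.5477)·3 + 0.1826·(-4) = -0.1826.
u_2 = c_2 + 0.1826·e_1 = (-0.0667, 3.1333, 2.9000, -3.9667).
‖u_2‖ = 5.8281, so e_2 = (-0.0114, 0.5376, 0.4976, -0.6806).

Q = [[-0.3651, -0.0114], [0.7303, 0.5376], [-0.5477, 0.4976], [0.1826, -0.6806]], R = [[5.4772, -0.1826], [0.0000, 5.8281]]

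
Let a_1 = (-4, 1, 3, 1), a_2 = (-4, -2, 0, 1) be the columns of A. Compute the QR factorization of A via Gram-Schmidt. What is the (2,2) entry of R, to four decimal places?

r_{22} = 3.5590

a_1 = (-4, 1, 3, 1); ‖a_1‖ = 5.1962, so q_1 = (-0.7698, 0.1925, 0.5774, 0.1925).
q_1·a_2 = (-0.7698)·(-4) + 0.1925·(-2) + 0.5774·0 + 0.1925·1 = 2.8868.
u_2 = a_2 − 2.8868·q_1 = (-1.7778, -2.5556, -1.6667, 0.4444).
r_{22} = ‖u_2‖ = 3.5590.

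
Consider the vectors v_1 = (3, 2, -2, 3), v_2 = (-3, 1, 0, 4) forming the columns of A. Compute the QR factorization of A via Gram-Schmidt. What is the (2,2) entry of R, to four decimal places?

r_{22} = 5.0038

q_1 = v_1/‖v_1‖ = (3, 2, -2, 3)/5.0990 = (0.5883, 0.3922, -0.3922, 0.5883).
r_{12} = q_1·v_2 = 0.9806.
u_2 = v_2 − 0.9806·q_1 = (-3.5769, 0.6154, 0.3846, 3.4231).
r_{22} = ‖u_2‖ = 5.0038.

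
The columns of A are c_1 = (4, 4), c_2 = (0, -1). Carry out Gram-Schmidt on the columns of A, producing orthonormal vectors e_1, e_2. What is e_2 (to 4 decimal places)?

c_1 = (4, 4); ‖c_1‖ = 5.6569, so e_1 = (0.7071, 0.7071).
e_1·c_2 = 0.7071·0 + 0.7071·(-1) = -0.7071.
u_2 = c_2 + 0.7071·e_1 = (0.5000, -0.5000).
‖u_2‖ = 0.7071, so e_2 = (0.7071, -0.7071).

e_2 = (0.7071, -0.7071)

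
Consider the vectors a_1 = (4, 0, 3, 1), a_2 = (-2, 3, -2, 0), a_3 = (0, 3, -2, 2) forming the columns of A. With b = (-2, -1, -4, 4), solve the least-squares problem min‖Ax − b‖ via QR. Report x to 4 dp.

x = (-1.7778, -2.8889, 2.5556)

e_1 = a_1/‖a_1‖ = (4, 0, 3, 1)/5.0990 = (0.7845, 0.0000, 0.5883, 0.1961).
r_{12} = e_1·a_2 = -2.7456.
u_2 = a_2 + 2.7456·e_1 = (0.1538, 3.0000, -0.3846, 0.5385).
‖u_2‖ = 3.0760, so e_2 = (0.0500, 0.9753, -0.1250, 0.1751).
r_{13} = e_1·a_3 = -0.7845; r_{23} = e_2·a_3 = 3.5261.
u_3 = a_3 + 0.7845·e_1 − 3.5261·e_2 = (0.4390, -0.4390, -1.0976, 1.5366).
‖u_3‖ = 1.9878, so e_3 = (0.2209, -0.2209, -0.5522, 0.7730).
Qᵀb = (-3.1379, 0.1250, 5.0799).
Back-substitute: x_3 = 5.0799/1.9878 = 2.5556.
x_2 = (0.1250 − 3.5261·2.5556)/3.0760 = -2.8889.
x_1 = (-3.1379 + 2.7456·(-2.8889) + 0.7845·2.5556)/5.0990 = -1.7778.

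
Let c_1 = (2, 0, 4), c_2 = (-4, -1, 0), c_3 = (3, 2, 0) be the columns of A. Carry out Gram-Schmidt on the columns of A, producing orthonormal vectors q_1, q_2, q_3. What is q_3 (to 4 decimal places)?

c_1 = (2, 0, 4); ‖c_1‖ = 4.4721, so q_1 = (0.4472, 0.0000, 0.8944).
q_1·c_2 = 0.4472·(-4) + 0.0000·(-1) + 0.8944·0 = -1.7889.
u_2 = c_2 + 1.7889·q_1 = (-3.2000, -1.0000, 1.6000).
‖u_2‖ = 3.7148, so q_2 = (-0.8614, -0.2692, 0.4307).
q_1·c_3 = 0.4472·3 + 0.0000·2 + 0.8944·0 = 1.3416; q_2·c_3 = (-0.8614)·3 + (-0.2692)·2 + 0.4307·0 = -3.1226.
u_3 = c_3 − 1.3416·q_1 + 3.1226·q_2 = (-0.2899, 1.1594, 0.1449).
‖u_3‖ = 1.2039, so q_3 = (-0.2408, 0.9631, 0.1204).

q_3 = (-0.2408, 0.9631, 0.1204)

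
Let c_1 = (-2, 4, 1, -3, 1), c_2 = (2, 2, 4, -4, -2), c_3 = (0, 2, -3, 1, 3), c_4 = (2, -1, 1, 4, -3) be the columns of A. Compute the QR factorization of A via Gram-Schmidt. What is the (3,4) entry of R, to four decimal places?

r_{34} = -0.3252

c_1 = (-2, 4, 1, -3, 1); ‖c_1‖ = 5.5678, so q_1 = (-0.3592, 0.7184, 0.1796, -0.5388, 0.1796).
q_1·c_2 = (-0.3592)·2 + 0.7184·2 + 0.1796·4 + (-0.5388)·(-4) + 0.1796·(-2) = 3.2329.
u_2 = c_2 − 3.2329·q_1 = (3.1613, -0.3226, 3.4194, -2.2581, -2.5806).
‖u_2‖ = 5.7921, so q_2 = (0.5458, -0.0557, 0.5903, -0.3899, -0.4455).
q_1·c_3 = (-0.3592)·0 + 0.7184·2 + 0.1796·(-3) + (-0.5388)·1 + 0.1796·3 = 0.8980; q_2·c_3 = 0.5458·0 + (-0.0557)·2 + 0.5903·(-3) + (-0.3899)·1 + (-0.4455)·3 = -3.6089.
u_3 = c_3 − 0.8980·q_1 + 3.6089·q_2 = (2.2923, 1.1538, -1.0308, 0.0769, 1.2308).
‖u_3‖ = 3.0281, so q_3 = (0.7570, 0.3810, -0.3404, 0.0254, 0.4065).
r_{34} = q_3·c_4 = -0.3252.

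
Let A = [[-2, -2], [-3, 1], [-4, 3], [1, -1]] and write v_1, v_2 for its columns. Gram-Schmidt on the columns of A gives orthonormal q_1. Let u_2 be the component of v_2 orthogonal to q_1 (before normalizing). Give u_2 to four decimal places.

u_2 = (-2.8000, -0.2000, 1.4000, -0.6000)

v_1 = (-2, -3, -4, 1); ‖v_1‖ = 5.4772, so q_1 = (-0.3651, -0.5477, -0.7303, 0.1826).
q_1·v_2 = (-0.3651)·(-2) + (-0.5477)·1 + (-0.7303)·3 + 0.1826·(-1) = -2.1909.
u_2 = v_2 + 2.1909·q_1 = (-2.8000, -0.2000, 1.4000, -0.6000).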